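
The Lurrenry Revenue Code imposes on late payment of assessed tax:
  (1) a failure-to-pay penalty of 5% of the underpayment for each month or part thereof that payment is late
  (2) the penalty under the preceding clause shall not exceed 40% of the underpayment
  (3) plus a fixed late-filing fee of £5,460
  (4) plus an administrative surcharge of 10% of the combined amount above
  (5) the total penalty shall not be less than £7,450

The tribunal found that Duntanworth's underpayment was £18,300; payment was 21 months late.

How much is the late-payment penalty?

Accrued rate: 5% × 21 = 105%, capped at 40% → 40%
Failure-to-pay penalty: 40% of £18,300 = £7,320
Penalty before surcharge: £7,320 + £5,460 = £12,780
Administrative surcharge: 10% of £12,780 = £1,278
Total penalty: £12,780 + £1,278 = £14,058
Minimum £7,450: £14,058 meets the minimum, no increase.

Penalty: £14,058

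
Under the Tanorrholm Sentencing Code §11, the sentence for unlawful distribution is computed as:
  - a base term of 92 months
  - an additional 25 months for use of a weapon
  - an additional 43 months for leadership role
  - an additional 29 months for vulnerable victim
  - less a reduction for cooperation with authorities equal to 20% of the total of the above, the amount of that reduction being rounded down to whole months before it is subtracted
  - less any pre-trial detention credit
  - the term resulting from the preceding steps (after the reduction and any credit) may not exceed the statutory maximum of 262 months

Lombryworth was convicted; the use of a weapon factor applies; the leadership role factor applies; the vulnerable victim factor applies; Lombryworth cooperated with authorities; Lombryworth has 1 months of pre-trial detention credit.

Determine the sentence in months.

Use of a weapon enhancement: +25 months
Leadership role enhancement: +43 months
Vulnerable victim enhancement: +29 months
Adjusted term: 92 months + 25 months + 43 months + 29 months = 189 months
Cooperation with authorities reduction: 20% of 189 months = 37 months (rounded down)
After reduction: 189 − 37 = 152 months
Less pre-trial detention credit: 152 months − 1 months = 151 months
Cap at 262 months: 151 months is within the cap, no reduction.

151 months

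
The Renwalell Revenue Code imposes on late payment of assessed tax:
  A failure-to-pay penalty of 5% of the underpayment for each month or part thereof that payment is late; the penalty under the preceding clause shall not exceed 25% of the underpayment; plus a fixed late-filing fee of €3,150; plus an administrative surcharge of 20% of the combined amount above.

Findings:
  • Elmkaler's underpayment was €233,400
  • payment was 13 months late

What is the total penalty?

Accrued rate: 5% × 13 = 65%, capped at 25% → 25%
Failure-to-pay penalty: 25% of €233,400 = €58,350
Penalty before surcharge: €58,350 + €3,150 = €61,500
Administrative surcharge: 20% of €61,500 = €12,300
Total penalty: €61,500 + €12,300 = €73,800

€73,800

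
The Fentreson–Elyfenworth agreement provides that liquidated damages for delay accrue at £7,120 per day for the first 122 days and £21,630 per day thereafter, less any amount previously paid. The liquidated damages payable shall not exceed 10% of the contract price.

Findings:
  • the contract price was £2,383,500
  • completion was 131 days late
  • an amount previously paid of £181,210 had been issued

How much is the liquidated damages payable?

£238,350

First 122 days: 122 × £7,120 = £868,640
Remaining days: (131 − 122) × £21,630 = £194,670
Accrued per-day damages: £868,640 + £194,670 = £1,063,310
Less amount previously paid: £1,063,310 − £181,210 = £882,100
Cap: 10% of £2,383,500 = £238,350
Cap at £238,350: £882,100 exceeds the cap → £238,350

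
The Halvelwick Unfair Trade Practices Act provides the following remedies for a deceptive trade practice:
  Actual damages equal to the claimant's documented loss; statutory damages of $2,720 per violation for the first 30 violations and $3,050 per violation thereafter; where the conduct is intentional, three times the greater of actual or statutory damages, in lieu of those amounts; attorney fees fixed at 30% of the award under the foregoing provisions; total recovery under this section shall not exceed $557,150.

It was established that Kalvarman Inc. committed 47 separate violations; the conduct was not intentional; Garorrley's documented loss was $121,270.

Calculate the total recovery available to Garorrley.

Total recovery: $331,136

First 30 violations: 30 × $2,720 = $81,600
Remaining violations: (47 − 30) × $3,050 = $51,850
Statutory damages: $81,600 + $51,850 = $133,450
Conduct not intentional: the in-lieu enhancement does not apply.
Actual plus statutory damages: $121,270 + $133,450 = $254,720
Attorney fees: 30% of $254,720 = $76,416
Total before cap: $254,720 + $76,416 = $331,136
Cap at $557,150: $331,136 is within the cap, no reduction.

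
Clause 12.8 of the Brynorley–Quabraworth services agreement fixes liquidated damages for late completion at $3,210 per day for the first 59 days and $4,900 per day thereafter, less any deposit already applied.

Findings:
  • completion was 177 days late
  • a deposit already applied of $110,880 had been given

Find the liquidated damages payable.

First 59 days: 59 × $3,210 = $189,390
Remaining days: (177 − 59) × $4,900 = $578,200
Accrued per-day damages: $189,390 + $578,200 = $767,590
Less deposit already applied: $767,590 − $110,880 = $656,710

$656,710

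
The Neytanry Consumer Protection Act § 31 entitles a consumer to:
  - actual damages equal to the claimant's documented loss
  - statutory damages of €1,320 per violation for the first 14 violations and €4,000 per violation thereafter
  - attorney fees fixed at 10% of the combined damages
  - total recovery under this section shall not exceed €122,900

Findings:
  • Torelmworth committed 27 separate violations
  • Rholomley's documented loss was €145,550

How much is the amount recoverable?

First 14 violations: 14 × €1,320 = €18,480
Remaining violations: (27 − 14) × €4,000 = €52,000
Statutory damages: €18,480 + €52,000 = €70,480
Combined damages: €145,550 + €70,480 = €216,030
Attorney fees: 10% of €216,030 = €21,603
Total before cap: €216,030 + €21,603 = €237,633
Cap at €122,900: €237,633 exceeds the cap → €122,900

Total recovery: €122,900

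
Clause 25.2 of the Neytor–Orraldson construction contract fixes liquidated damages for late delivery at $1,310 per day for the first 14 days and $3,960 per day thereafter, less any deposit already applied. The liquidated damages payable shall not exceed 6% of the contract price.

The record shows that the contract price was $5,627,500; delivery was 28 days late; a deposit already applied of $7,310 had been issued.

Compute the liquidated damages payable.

$66,470

First 14 days: 14 × $1,310 = $18,340
Remaining days: (28 − 14) × $3,960 = $55,440
Accrued per-day damages: $18,340 + $55,440 = $73,780
Less deposit already applied: $73,780 − $7,310 = $66,470
Cap: 6% of $5,627,500 = $337,650
Cap at $337,650: $66,470 is within the cap, no reduction.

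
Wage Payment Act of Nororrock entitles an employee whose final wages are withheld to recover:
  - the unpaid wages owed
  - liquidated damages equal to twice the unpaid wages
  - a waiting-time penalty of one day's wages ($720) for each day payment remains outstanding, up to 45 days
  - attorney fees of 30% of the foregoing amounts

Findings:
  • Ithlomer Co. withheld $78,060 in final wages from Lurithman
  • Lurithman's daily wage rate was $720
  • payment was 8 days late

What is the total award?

Doubled: 2 × $78,060 = $156,120
Penalty days: min(8, 45) = 8
Waiting-time penalty: 8 × $720 = $5,760
Subtotal: $78,060 + $156,120 + $5,760 = $239,940
Attorney fees: 30% of $239,940 = $71,982
Total award: $239,940 + $71,982 = $311,922

$311,922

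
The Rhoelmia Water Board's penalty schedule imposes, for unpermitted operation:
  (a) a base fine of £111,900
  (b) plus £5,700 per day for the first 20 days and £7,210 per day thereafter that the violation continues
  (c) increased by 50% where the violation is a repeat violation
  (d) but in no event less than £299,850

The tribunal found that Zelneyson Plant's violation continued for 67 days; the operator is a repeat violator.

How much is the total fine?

First 20 days: 20 × £5,700 = £114,000
Remaining days: (67 − 20) × £7,210 = £338,870
Per-day component: £114,000 + £338,870 = £452,870
Base plus per-day: £111,900 + £452,870 = £564,770
Enhancement: 50% of £564,770 = £282,385
Enhanced fine: £564,770 + £282,385 = £847,155
Minimum £299,850: £847,155 meets the minimum, no increase.

£847,155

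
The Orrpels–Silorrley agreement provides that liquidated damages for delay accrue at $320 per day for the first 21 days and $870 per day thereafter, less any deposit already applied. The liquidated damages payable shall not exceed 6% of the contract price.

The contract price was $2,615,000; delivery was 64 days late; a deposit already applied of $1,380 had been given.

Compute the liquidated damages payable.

First 21 days: 21 × $320 = $6,720
Remaining days: (64 − 21) × $870 = $37,410
Accrued per-day damages: $6,720 + $37,410 = $44,130
Less deposit already applied: $44,130 − $1,380 = $42,750
Cap: 6% of $2,615,000 = $156,900
Cap at $156,900: $42,750 is within the cap, no reduction.

$42,750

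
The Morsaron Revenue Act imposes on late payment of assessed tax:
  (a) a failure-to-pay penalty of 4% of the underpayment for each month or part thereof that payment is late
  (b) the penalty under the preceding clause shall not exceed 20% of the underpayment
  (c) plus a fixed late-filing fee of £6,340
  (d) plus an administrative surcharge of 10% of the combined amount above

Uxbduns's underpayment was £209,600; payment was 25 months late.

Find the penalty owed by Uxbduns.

£53,086

Accrued rate: 4% × 25 = 100%, capped at 20% → 20%
Failure-to-pay penalty: 20% of £209,600 = £41,920
Penalty before surcharge: £41,920 + £6,340 = £48,260
Administrative surcharge: 10% of £48,260 = £4,826
Total penalty: £48,260 + £4,826 = £53,086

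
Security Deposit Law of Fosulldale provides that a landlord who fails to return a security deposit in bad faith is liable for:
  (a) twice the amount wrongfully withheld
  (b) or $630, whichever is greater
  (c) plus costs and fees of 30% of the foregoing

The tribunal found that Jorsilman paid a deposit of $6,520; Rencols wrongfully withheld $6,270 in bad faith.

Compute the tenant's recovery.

$16,302

Doubled: 2 × $6,270 = $12,540
Minimum $630: $12,540 meets the minimum, no increase.
Costs and fees: 30% of $12,540 = $3,762
Total recovery: $12,540 + $3,762 = $16,302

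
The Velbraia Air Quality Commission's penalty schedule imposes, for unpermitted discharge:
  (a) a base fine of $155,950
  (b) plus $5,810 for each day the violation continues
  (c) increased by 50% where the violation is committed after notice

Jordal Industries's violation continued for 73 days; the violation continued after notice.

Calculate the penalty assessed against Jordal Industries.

$870,120

Per-day component: 73 × $5,810 = $424,130
Base plus per-day: $155,950 + $424,130 = $580,080
Enhancement: 50% of $580,080 = $290,040
Enhanced fine: $580,080 + $290,040 = $870,120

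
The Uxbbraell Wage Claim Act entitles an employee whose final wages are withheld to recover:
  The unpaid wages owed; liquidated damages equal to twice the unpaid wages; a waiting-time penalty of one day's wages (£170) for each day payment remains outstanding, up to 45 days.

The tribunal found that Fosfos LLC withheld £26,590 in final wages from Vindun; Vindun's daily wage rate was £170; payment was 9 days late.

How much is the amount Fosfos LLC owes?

Doubled: 2 × £26,590 = £53,180
Penalty days: min(9, 45) = 9
Waiting-time penalty: 9 × £170 = £1,530
Total award: £26,590 + £53,180 + £1,530 = £81,300

£81,300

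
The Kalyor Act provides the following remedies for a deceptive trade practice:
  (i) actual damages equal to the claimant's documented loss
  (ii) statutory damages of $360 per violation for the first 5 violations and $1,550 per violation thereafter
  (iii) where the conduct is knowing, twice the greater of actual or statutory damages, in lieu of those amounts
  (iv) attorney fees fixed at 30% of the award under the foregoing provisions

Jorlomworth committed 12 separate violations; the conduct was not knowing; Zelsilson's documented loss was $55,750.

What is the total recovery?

$88,920

First 5 violations: 5 × $360 = $1,800
Remaining violations: (12 − 5) × $1,550 = $10,850
Statutory damages: $1,800 + $10,850 = $12,650
Conduct not knowing: the in-lieu enhancement does not apply.
Actual plus statutory damages: $55,750 + $12,650 = $68,400
Attorney fees: 30% of $68,400 = $20,520
Total recovery: $68,400 + $20,520 = $88,920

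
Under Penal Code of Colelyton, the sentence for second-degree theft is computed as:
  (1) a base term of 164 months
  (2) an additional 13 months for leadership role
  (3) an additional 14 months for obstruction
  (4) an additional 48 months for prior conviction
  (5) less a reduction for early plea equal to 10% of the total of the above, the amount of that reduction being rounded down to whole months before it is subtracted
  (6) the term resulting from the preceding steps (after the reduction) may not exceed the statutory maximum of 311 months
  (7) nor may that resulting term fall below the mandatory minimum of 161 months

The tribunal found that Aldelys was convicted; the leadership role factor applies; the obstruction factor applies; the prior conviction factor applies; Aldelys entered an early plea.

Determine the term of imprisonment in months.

Leadership role enhancement: +13 months
Obstruction enhancement: +14 months
Prior conviction enhancement: +48 months
Adjusted term: 164 months + 13 months + 14 months + 48 months = 239 months
Early plea reduction: 10% of 239 months = 23 months (rounded down)
After reduction: 239 − 23 = 216 months
Cap at 311 months: 216 months is within the cap, no reduction.
Minimum 161 months: 216 months meets the minimum, no increase.

216 months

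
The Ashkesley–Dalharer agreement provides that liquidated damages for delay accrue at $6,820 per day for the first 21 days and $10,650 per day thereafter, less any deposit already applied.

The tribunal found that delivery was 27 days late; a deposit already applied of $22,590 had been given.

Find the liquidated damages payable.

$184,530

First 21 days: 21 × $6,820 = $143,220
Remaining days: (27 − 21) × $10,650 = $63,900
Accrued per-day damages: $143,220 + $63,900 = $207,120
Less deposit already applied: $207,120 − $22,590 = $184,530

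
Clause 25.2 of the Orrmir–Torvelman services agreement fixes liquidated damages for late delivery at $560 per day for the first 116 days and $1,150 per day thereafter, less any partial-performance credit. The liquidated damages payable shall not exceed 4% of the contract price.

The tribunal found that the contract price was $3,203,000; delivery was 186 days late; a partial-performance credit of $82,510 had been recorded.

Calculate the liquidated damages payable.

First 116 days: 116 × $560 = $64,960
Remaining days: (186 − 116) × $1,150 = $80,500
Accrued per-day damages: $64,960 + $80,500 = $145,460
Less partial-performance credit: $145,460 − $82,510 = $62,950
Cap: 4% of $3,203,000 = $128,120
Cap at $128,120: $62,950 is within the cap, no reduction.

Liquidated damages: $62,950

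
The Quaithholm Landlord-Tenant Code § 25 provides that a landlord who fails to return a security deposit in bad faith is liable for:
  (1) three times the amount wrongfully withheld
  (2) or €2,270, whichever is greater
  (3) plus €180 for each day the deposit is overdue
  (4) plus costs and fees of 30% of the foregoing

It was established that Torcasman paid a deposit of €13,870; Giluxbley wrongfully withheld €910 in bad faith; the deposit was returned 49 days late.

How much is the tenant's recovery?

Trebled: 3 × €910 = €2,730
Minimum €2,270: €2,730 meets the minimum, no increase.
Late-return penalty: 49 × €180 = €8,820
Damages plus late penalty: €2,730 + €8,820 = €11,550
Costs and fees: 30% of €11,550 = €3,465
Total recovery: €11,550 + €3,465 = €15,015

€15,015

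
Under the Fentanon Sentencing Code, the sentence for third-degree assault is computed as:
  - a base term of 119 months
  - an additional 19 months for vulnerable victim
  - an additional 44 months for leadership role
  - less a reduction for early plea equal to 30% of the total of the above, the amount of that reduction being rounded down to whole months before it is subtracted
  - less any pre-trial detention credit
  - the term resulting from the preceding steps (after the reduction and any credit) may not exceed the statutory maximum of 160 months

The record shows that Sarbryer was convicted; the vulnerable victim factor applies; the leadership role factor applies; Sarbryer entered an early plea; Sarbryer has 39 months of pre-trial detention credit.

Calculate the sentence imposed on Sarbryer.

Vulnerable victim enhancement: +19 months
Leadership role enhancement: +44 months
Adjusted term: 119 months + 19 months + 44 months = 182 months
Early plea reduction: 30% of 182 months = 54 months (rounded down)
After reduction: 182 − 54 = 128 months
Less pre-trial detention credit: 128 months − 39 months = 89 months
Cap at 160 months: 89 months is within the cap, no reduction.

89 months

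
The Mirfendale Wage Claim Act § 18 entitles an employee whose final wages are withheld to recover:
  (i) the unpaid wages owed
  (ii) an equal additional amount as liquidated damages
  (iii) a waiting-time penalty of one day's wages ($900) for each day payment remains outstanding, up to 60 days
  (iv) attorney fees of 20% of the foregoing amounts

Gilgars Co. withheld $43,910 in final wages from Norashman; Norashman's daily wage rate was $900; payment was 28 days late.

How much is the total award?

Liquidated damages (equal amount): $43,910
Penalty days: min(28, 60) = 28
Waiting-time penalty: 28 × $900 = $25,200
Subtotal: $43,910 + $43,910 + $25,200 = $113,020
Attorney fees: 20% of $113,020 = $22,604
Total award: $113,020 + $22,604 = $135,624

$135,624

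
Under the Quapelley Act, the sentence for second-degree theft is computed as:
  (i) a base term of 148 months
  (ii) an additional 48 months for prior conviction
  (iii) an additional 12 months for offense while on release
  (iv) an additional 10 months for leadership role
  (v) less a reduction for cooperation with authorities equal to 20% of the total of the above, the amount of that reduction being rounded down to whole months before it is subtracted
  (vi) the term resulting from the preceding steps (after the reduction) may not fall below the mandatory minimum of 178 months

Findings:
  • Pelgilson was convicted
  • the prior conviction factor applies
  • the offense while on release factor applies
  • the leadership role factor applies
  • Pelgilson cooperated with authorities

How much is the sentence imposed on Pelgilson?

Prior conviction enhancement: +48 months
Offense while on release enhancement: +12 months
Leadership role enhancement: +10 months
Adjusted term: 148 months + 48 months + 12 months + 10 months = 218 months
Cooperation with authorities reduction: 20% of 218 months = 43 months (rounded down)
After reduction: 218 − 43 = 175 months
Minimum 178 months: 175 months is below the minimum → 178 months

178 months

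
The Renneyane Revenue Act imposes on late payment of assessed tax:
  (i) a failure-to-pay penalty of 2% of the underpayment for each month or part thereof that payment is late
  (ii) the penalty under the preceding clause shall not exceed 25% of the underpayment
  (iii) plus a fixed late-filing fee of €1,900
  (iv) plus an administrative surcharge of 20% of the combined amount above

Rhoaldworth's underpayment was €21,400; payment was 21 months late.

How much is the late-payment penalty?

Accrued rate: 2% × 21 = 42%, capped at 25% → 25%
Failure-to-pay penalty: 25% of €21,400 = €5,350
Penalty before surcharge: €5,350 + €1,900 = €7,250
Administrative surcharge: 20% of €7,250 = €1,450
Total penalty: €7,250 + €1,450 = €8,700

Penalty: €8,700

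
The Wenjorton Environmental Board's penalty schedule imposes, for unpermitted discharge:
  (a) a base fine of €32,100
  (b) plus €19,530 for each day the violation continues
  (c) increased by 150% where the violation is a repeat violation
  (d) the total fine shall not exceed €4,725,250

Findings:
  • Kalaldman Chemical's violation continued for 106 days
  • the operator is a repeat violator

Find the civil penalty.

Per-day component: 106 × €19,530 = €2,070,180
Base plus per-day: €32,100 + €2,070,180 = €2,102,280
Enhancement: 150% of €2,102,280 = €3,153,420
Enhanced fine: €2,102,280 + €3,153,420 = €5,255,700
Cap at €4,725,250: €5,255,700 exceeds the cap → €4,725,250

€4,725,250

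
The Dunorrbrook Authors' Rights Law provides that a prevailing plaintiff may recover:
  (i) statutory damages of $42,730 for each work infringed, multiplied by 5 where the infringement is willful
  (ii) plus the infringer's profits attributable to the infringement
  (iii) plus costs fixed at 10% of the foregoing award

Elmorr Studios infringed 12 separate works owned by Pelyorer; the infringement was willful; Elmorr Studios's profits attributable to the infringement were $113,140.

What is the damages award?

Statutory damages: 12 × $42,730 = $512,760
Multiplied by 5: 5 × $512,760 = $2,563,800
Combined award: $2,563,800 + $113,140 = $2,676,940
Costs: 10% of $2,676,940 = $267,694
Award plus costs: $2,676,940 + $267,694 = $2,944,634

Award: $2,944,634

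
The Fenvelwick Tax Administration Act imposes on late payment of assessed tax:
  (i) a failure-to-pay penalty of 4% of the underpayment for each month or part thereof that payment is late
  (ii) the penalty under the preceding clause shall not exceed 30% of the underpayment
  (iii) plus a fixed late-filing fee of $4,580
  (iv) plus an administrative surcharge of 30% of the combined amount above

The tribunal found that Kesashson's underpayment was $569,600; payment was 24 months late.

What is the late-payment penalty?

Accrued rate: 4% × 24 = 96%, capped at 30% → 30%
Failure-to-pay penalty: 30% of $569,600 = $170,880
Penalty before surcharge: $170,880 + $4,580 = $175,460
Administrative surcharge: 30% of $175,460 = $52,638
Total penalty: $175,460 + $52,638 = $228,098

$228,098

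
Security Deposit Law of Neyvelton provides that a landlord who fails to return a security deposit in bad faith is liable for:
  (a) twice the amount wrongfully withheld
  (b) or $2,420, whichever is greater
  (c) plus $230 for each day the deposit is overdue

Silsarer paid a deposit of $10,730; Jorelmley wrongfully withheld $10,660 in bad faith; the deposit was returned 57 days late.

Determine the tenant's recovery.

Doubled: 2 × $10,660 = $21,320
Minimum $2,420: $21,320 meets the minimum, no increase.
Late-return penalty: 57 × $230 = $13,110
Damages plus late penalty: $21,320 + $13,110 = $34,430

$34,430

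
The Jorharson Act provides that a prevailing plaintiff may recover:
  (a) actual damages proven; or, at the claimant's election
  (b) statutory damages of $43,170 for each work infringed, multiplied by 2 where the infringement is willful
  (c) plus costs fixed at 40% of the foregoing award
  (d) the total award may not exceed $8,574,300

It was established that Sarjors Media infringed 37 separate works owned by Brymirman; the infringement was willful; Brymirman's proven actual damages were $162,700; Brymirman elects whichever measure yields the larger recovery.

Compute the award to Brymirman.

Statutory damages: 37 × $43,170 = $1,597,290
Doubled: 2 × $1,597,290 = $3,194,580
Greater of actual damages ($162,700) or enhanced statutory damages ($3,194,580): $3,194,580
Costs: 40% of $3,194,580 = $1,277,832
Award plus costs: $3,194,580 + $1,277,832 = $4,472,412
Cap at $8,574,300: $4,472,412 is within the cap, no reduction.

$4,472,412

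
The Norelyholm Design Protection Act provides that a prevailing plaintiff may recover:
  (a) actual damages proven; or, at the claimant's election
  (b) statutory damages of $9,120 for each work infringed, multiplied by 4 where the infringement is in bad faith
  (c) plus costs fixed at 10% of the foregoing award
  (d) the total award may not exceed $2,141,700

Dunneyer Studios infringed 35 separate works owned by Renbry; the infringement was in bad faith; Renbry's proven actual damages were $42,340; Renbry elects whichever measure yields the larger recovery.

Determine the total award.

Statutory damages: 35 × $9,120 = $319,200
Multiplied by 4: 4 × $319,200 = $1,276,800
Greater of actual damages ($42,340) or enhanced statutory damages ($1,276,800): $1,276,800
Costs: 10% of $1,276,800 = $127,680
Award plus costs: $1,276,800 + $127,680 = $1,404,480
Cap at $2,141,700: $1,404,480 is within the cap, no reduction.

$1,404,480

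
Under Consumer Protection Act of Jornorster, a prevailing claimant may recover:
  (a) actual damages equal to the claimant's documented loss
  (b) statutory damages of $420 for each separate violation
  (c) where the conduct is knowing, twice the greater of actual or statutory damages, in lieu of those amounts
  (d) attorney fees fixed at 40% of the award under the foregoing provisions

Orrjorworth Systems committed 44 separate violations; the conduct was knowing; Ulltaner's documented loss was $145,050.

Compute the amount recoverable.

Statutory damages: 44 × $420 = $18,480
Greater of actual damages ($145,050) or statutory damages ($18,480): $145,050
Doubled: 2 × $145,050 = $290,100
Attorney fees: 40% of $290,100 = $116,040
Total recovery: $290,100 + $116,040 = $406,140

$406,140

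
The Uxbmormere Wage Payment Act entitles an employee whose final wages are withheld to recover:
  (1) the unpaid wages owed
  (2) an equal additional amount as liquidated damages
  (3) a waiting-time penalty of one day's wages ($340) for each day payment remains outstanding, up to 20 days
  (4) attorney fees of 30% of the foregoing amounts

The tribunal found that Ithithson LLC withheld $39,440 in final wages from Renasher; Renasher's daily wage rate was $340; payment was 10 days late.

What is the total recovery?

Total award: $106,964

Liquidated damages (equal amount): $39,440
Penalty days: min(10, 20) = 10
Waiting-time penalty: 10 × $340 = $3,400
Subtotal: $39,440 + $39,440 + $3,400 = $82,280
Attorney fees: 30% of $82,280 = $24,684
Total award: $82,280 + $24,684 = $106,964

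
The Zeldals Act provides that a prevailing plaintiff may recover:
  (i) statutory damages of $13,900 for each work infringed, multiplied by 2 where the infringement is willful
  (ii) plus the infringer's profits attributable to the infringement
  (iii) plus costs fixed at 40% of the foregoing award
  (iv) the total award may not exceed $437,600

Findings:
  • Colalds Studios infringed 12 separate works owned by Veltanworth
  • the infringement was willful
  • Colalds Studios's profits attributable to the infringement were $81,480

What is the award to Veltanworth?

Statutory damages: 12 × $13,900 = $166,800
Doubled: 2 × $166,800 = $333,600
Combined award: $333,600 + $81,480 = $415,080
Costs: 40% of $415,080 = $166,032
Award plus costs: $415,080 + $166,032 = $581,112
Cap at $437,600: $581,112 exceeds the cap → $437,600

$437,600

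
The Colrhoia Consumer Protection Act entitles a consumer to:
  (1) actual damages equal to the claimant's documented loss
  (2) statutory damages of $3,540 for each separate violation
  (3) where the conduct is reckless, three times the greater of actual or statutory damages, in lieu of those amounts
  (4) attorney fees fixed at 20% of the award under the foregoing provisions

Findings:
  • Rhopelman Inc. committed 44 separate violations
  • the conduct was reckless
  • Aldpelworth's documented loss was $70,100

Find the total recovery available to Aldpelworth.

Statutory damages: 44 × $3,540 = $155,760
Greater of actual damages ($70,100) or statutory damages ($155,760): $155,760
Trebled: 3 × $155,760 = $467,280
Attorney fees: 20% of $467,280 = $93,456
Total recovery: $467,280 + $93,456 = $560,736

$560,736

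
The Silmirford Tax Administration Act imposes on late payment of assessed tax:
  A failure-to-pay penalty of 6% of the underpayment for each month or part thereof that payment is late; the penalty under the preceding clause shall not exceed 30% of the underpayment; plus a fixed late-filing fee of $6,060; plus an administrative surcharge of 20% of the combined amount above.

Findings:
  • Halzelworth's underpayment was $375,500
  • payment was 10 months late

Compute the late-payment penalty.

Penalty: $142,452

Accrued rate: 6% × 10 = 60%, capped at 30% → 30%
Failure-to-pay penalty: 30% of $375,500 = $112,650
Penalty before surcharge: $112,650 + $6,060 = $118,710
Administrative surcharge: 20% of $118,710 = $23,742
Total penalty: $118,710 + $23,742 = $142,452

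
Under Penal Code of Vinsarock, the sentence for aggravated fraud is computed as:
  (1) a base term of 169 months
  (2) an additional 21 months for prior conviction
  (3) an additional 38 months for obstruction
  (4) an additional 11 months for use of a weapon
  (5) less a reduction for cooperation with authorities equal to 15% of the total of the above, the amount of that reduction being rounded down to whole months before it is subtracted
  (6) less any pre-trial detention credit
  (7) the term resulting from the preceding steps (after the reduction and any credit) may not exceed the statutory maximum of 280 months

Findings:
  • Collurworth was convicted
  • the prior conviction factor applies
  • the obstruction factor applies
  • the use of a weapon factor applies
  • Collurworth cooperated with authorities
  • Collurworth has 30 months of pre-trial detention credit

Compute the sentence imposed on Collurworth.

174 months

Prior conviction enhancement: +21 months
Obstruction enhancement: +38 months
Use of a weapon enhancement: +11 months
Adjusted term: 169 months + 21 months + 38 months + 11 months = 239 months
Cooperation with authorities reduction: 15% of 239 months = 35 months (rounded down)
After reduction: 239 − 35 = 204 months
Less pre-trial detention credit: 204 months − 30 months = 174 months
Cap at 280 months: 174 months is within the cap, no reduction.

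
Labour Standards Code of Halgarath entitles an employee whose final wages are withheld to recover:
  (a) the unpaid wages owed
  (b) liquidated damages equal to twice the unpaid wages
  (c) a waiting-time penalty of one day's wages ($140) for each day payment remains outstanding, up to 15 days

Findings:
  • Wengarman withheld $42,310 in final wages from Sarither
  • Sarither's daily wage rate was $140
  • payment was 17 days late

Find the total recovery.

Doubled: 2 × $42,310 = $84,620
Penalty days: min(17, 15) = 15
Waiting-time penalty: 15 × $140 = $2,100
Total award: $42,310 + $84,620 + $2,100 = $129,030

$129,030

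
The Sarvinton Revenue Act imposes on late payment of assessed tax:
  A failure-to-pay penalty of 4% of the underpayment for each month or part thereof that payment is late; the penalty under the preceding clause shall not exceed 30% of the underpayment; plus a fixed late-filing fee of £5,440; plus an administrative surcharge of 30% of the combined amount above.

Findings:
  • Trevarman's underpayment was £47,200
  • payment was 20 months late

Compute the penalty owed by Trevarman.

£25,480

Accrued rate: 4% × 20 = 80%, capped at 30% → 30%
Failure-to-pay penalty: 30% of £47,200 = £14,160
Penalty before surcharge: £14,160 + £5,440 = £19,600
Administrative surcharge: 30% of £19,600 = £5,880
Total penalty: £19,600 + £5,880 = £25,480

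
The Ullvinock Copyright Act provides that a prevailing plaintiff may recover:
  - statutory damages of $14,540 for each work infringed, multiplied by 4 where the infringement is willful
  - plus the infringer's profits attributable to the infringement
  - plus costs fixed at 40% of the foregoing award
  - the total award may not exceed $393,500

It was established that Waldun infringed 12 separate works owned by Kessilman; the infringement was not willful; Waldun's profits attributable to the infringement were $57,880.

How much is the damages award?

Statutory damages: 12 × $14,540 = $174,480
Infringement not willful: no ×4 enhancement.
Combined award: $174,480 + $57,880 = $232,360
Costs: 40% of $232,360 = $92,944
Award plus costs: $232,360 + $92,944 = $325,304
Cap at $393,500: $325,304 is within the cap, no reduction.

Award: $325,304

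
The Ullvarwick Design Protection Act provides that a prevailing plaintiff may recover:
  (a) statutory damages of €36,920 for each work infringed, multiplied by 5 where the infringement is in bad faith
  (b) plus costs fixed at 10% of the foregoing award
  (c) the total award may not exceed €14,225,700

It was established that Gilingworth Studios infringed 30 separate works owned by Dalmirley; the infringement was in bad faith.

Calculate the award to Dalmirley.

€6,091,800

Statutory damages: 30 × €36,920 = €1,107,600
Multiplied by 5: 5 × €1,107,600 = €5,538,000
Costs: 10% of €5,538,000 = €553,800
Award plus costs: €5,538,000 + €553,800 = €6,091,800
Cap at €14,225,700: €6,091,800 is within the cap, no reduction.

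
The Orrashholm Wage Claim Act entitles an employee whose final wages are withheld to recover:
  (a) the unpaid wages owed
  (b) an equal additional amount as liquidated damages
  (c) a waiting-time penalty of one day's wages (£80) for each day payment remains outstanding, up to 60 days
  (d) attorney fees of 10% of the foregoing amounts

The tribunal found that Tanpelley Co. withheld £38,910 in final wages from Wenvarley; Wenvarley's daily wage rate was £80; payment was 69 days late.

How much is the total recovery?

Liquidated damages (equal amount): £38,910
Penalty days: min(69, 60) = 60
Waiting-time penalty: 60 × £80 = £4,800
Subtotal: £38,910 + £38,910 + £4,800 = £82,620
Attorney fees: 10% of £82,620 = £8,262
Total award: £82,620 + £8,262 = £90,882

Total award: £90,882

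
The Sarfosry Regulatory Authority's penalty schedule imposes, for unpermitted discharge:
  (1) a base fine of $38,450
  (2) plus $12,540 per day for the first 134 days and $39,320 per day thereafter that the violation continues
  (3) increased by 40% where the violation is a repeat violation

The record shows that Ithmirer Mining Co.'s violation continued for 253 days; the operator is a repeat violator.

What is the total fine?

First 134 days: 134 × $12,540 = $1,680,360
Remaining days: (253 − 134) × $39,320 = $4,679,080
Per-day component: $1,680,360 + $4,679,080 = $6,359,440
Base plus per-day: $38,450 + $6,359,440 = $6,397,890
Enhancement: 40% of $6,397,890 = $2,559,156
Enhanced fine: $6,397,890 + $2,559,156 = $8,957,046

$8,957,046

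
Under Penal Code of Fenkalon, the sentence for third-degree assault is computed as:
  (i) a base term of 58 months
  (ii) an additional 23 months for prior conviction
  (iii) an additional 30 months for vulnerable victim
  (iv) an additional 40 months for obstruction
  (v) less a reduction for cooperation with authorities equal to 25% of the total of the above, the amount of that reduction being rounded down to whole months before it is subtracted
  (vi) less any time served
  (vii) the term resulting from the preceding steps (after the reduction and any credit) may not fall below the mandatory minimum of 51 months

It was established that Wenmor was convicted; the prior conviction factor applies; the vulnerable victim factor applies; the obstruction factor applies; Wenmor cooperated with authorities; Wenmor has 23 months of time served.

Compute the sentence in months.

Prior conviction enhancement: +23 months
Vulnerable victim enhancement: +30 months
Obstruction enhancement: +40 months
Adjusted term: 58 months + 23 months + 30 months + 40 months = 151 months
Cooperation with authorities reduction: 25% of 151 months = 37 months (rounded down)
After reduction: 151 − 37 = 114 months
Less time served: 114 months − 23 months = 91 months
Minimum 51 months: 91 months meets the minimum, no increase.

91 months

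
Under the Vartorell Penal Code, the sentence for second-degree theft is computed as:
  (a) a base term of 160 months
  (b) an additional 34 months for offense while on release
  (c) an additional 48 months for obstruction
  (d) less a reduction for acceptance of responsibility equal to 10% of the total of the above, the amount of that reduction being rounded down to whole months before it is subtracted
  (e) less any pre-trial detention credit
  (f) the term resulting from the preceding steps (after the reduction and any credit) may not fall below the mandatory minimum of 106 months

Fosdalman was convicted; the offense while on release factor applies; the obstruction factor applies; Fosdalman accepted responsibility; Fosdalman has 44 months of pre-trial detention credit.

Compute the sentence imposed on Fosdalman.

Offense while on release enhancement: +34 months
Obstruction enhancement: +48 months
Adjusted term: 160 months + 34 months + 48 months = 242 months
Acceptance of responsibility reduction: 10% of 242 months = 24 months (rounded down)
After reduction: 242 − 24 = 218 months
Less pre-trial detention credit: 218 months − 44 months = 174 months
Minimum 106 months: 174 months meets the minimum, no increase.

174 months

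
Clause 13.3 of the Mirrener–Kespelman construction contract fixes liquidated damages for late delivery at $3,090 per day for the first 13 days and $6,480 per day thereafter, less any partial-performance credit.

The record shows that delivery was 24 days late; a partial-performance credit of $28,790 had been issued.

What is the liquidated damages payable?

$82,660

First 13 days: 13 × $3,090 = $40,170
Remaining days: (24 − 13) × $6,480 = $71,280
Accrued per-day damages: $40,170 + $71,280 = $111,450
Less partial-performance credit: $111,450 − $28,790 = $82,660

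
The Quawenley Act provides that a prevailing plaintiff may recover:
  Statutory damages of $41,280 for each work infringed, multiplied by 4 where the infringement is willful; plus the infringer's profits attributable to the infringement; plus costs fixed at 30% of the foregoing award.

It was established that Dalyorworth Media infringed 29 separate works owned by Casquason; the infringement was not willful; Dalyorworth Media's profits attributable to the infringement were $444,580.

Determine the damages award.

$2,134,210

Statutory damages: 29 × $41,280 = $1,197,120
Infringement not willful: no ×4 enhancement.
Combined award: $1,197,120 + $444,580 = $1,641,700
Costs: 30% of $1,641,700 = $492,510
Award plus costs: $1,641,700 + $492,510 = $2,134,210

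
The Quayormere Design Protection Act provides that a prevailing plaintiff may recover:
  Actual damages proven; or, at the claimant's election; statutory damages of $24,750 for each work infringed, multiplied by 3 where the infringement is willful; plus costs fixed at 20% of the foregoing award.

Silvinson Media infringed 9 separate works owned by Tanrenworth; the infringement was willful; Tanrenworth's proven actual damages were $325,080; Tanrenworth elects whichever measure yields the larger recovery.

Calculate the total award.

Statutory damages: 9 × $24,750 = $222,750
Trebled: 3 × $222,750 = $668,250
Greater of actual damages ($325,080) or enhanced statutory damages ($668,250): $668,250
Costs: 20% of $668,250 = $133,650
Award plus costs: $668,250 + $133,650 = $801,900

$801,900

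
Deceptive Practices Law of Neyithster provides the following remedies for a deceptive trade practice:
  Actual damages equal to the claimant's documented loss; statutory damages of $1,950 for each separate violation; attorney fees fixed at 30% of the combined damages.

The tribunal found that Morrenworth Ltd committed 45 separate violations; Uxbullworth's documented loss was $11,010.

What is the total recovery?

Statutory damages: 45 × $1,950 = $87,750
Combined damages: $11,010 + $87,750 = $98,760
Attorney fees: 30% of $98,760 = $29,628
Total recovery: $98,760 + $29,628 = $128,388

Total recovery: $128,388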